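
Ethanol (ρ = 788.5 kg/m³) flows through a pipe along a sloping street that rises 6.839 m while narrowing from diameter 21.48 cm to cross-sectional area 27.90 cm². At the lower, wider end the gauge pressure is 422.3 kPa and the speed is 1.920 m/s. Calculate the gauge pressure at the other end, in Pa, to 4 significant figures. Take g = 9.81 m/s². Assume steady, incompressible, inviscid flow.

By continuity, v₂ = v₁·A₁/A₂ = 1.920·(362.4/27.90) = 24.94 m/s.
Applying Bernoulli between the two ends and solving for P₂: P₂ = P₁ + ½ρ(v₁² − v₂²) − ρgΔh.
P₂ = 422300 + ½·788.5·(1.920² − 24.94²) − 788.5·9.81·(+6.839) = 422300 + (-243700) − (52900) = 125700 Pa.

P₂ ≈ 125700 Pa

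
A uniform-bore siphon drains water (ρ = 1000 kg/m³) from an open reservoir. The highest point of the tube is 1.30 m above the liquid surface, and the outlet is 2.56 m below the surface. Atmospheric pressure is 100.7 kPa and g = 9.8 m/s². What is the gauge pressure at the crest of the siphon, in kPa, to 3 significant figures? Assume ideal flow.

The outlet speed comes from Torricelli: v = √(2g·2.56) = 7.08 m/s.
The bore is uniform, so the speed at the crest is the same v. Bernoulli surface→crest: P_atm = P_top + ½ρv² + ρg·h_top.
P_top = 100700 − ½·1000·7.08² − 1000·9.8·1.30 = 62900 Pa. So P_gauge = P_top − P_atm = -37800 Pa.

-37.8 kPa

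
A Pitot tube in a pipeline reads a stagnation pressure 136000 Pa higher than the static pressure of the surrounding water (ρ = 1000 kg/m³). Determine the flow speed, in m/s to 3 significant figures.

16.5 m/s

The dynamic pressure equals the rise in static pressure at the stagnation point: ΔP = ½ρv².
v = √(2ΔP/ρ) = √(2·136000/1000) = 16.5 m/s.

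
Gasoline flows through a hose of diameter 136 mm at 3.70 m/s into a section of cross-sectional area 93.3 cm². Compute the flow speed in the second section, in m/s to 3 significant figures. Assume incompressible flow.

The volume flow rate is constant, so v₂ = (A₁/A₂)v₁ = (145/93.3)·3.70 = 5.76 m/s.

v₂ ≈ 5.76 m/s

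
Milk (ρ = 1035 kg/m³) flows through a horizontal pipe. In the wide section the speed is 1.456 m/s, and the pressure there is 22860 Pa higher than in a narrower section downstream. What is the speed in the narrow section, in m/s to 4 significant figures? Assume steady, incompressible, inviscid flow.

v₂ ≈ 6.804 m/s

Horizontal Bernoulli: P₁ + ½ρv₁² = P₂ + ½ρv₂², so v₂² = v₁² + 2(P₁ − P₂)/ρ.
v₂ = √(1.456² + 2·22860/1035) = √(2.120 + 44.17) = 6.804 m/s.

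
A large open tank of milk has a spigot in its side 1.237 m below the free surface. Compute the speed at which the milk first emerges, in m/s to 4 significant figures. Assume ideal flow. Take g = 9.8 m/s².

The surface is effectively still and both ends are open, so ½v² = gh and v = √(2·9.8·1.237) = 4.924 m/s.

4.924 m/s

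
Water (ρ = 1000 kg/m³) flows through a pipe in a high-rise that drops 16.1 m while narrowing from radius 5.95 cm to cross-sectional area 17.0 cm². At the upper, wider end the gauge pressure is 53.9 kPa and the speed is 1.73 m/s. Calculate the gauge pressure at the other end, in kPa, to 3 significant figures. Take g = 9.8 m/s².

Continuity gives A₁v₁ = A₂v₂, so v₂ = (111 cm²)/(17.0 cm²) × 1.73 m/s = 11.3 m/s.
Applying Bernoulli between the two ends and solving for P₂: P₂ = P₁ + ½ρ(v₁² − v₂²) − ρgΔh.
P₂ = 53900 + ½·1000·(1.73² − 11.3²) − 1000·9.8·(−16.1) = 53900 + (-62600) − (-158000) = 149000 Pa.

149 kPa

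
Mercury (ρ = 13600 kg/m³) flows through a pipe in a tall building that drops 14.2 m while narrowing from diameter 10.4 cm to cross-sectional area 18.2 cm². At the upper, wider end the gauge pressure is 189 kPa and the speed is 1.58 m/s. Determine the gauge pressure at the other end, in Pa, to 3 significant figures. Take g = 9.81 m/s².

P₂ ≈ 1730000 Pa

Mass conservation (A₁v₁ = A₂v₂) gives v₂ = 1.58 × 84.9/18.2 = 7.37 m/s.
Applying Bernoulli between the two ends and solving for P₂: P₂ = P₁ + ½ρ(v₁² − v₂²) − ρgΔh.
P₂ = 189000 + ½·13600·(1.58² − 7.37²) − 13600·9.81·(−14.2) = 189000 + (-353000) − (-1890000) = 1730000 Pa.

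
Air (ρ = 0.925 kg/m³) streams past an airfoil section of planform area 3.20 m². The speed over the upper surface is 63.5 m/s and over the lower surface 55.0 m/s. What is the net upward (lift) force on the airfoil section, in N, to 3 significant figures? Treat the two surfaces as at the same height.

F ≈ 1490 N

From P + ½ρv² = const at equal height, P_low − P_up = ½ρ(v_up² − v_low²).
ΔP = ½·0.925·(63.5² − 55.0²) = 466 Pa.
Lift = ΔP · A = 466 × 3.20 = 1490 N.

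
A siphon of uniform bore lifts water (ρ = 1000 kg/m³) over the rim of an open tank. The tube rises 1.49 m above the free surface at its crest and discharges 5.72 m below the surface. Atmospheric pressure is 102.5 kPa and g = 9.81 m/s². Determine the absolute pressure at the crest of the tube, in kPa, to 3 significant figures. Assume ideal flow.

The outlet speed comes from Torricelli: v = √(2g·5.72) = 10.6 m/s.
Continuity keeps v the same throughout the tube; from surface to crest, P_atm + 0 = P_top + ½ρv² + ρg·h_top.
P_top = 102500 − ½·1000·10.6² − 1000·9.81·1.49 = 31800 Pa.

P_top ≈ 31.8 kPa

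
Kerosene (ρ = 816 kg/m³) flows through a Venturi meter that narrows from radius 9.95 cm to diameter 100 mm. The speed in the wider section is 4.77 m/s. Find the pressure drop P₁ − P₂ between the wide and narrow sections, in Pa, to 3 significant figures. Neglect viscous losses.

Continuity gives A₁v₁ = A₂v₂, so v₂ = (311 cm²)/(78.5 cm²) × 4.77 m/s = 18.9 m/s.
Bernoulli (h₁ = h₂): P₁ − P₂ = ½ρ(v₂² − v₁²).
P₁ − P₂ = ½·816·(18.9² − 4.77²) = ½·816·334 = 136000 Pa.

ΔP ≈ 136000 Pa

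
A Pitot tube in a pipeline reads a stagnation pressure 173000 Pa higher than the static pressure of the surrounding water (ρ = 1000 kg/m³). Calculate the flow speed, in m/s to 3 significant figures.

At the stagnation point the flow is brought to rest, so Bernoulli gives P_stag − P_static = ½ρv².
v = √(2ΔP/ρ) = √(2·173000/1000) = 18.6 m/s.

v = 18.6 m/s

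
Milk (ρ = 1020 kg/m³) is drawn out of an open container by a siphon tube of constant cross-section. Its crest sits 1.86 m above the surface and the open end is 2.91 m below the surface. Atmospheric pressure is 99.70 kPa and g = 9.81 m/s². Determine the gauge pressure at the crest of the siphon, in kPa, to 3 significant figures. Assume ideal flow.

The outlet speed comes from Torricelli: v = √(2g·2.91) = 7.56 m/s.
With constant cross-section the crest speed equals v; applying Bernoulli from the surface up to the crest, P_top = P_atm − ½ρv² − ρg·h_top.
P_top = 99700 − ½·1020·7.56² − 1020·9.81·1.86 = 52000 Pa. So P_gauge = P_top − P_atm = -47700 Pa.

P_gauge = -47.7 kPa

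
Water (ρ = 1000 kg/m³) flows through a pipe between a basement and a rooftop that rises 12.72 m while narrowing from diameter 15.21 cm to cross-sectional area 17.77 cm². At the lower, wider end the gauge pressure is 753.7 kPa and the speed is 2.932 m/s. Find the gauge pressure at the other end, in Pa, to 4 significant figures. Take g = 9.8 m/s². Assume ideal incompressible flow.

P₂ = 184000 Pa

By continuity, v₂ = v₁·A₁/A₂ = 2.932·(181.7/17.77) = 29.98 m/s.
Bernoulli: P₁ + ½ρv₁² + ρg h₁ = P₂ + ½ρv₂² + ρg h₂, so P₂ = P₁ + ½ρ(v₁² − v₂²) − ρg(h₂ − h₁).
P₂ = 753700 + ½·1000·(2.932² − 29.98²) − 1000·9.8·(+12.72) = 753700 + (-445100) − (124700) = 184000 Pa.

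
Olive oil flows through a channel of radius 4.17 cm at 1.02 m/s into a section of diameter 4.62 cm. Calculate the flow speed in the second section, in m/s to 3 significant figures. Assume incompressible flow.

v₂ = 3.32 m/s

The volume flow rate is constant, so v₂ = (A₁/A₂)v₁ = (54.6/16.8)·1.02 = 3.32 m/s.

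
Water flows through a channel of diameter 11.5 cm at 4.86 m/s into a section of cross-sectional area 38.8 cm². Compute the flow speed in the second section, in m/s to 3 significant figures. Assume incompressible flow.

v₂ ≈ 13.0 m/s

Continuity gives A₁v₁ = A₂v₂, so v₂ = (104 cm²)/(38.8 cm²) × 4.86 m/s = 13.0 m/s.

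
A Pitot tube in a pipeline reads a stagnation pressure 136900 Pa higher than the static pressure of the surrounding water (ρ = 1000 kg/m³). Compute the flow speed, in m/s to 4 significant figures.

At the stagnation point the flow is brought to rest, so Bernoulli gives P_stag − P_static = ½ρv².
v = √(2ΔP/ρ) = √(2·136900/1000) = 16.55 m/s.

16.55 m/s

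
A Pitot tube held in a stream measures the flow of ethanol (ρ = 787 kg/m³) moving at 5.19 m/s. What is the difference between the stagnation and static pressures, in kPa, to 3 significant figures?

ΔP ≈ 10.6 kPa

Bernoulli between the free stream and the stagnation point: ½ρv² = P_stag − P_static.
ΔP = ½·787·5.19² = 10600 Pa.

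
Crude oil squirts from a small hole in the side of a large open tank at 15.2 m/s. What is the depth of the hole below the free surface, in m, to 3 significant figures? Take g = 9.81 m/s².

11.8 m

Inverting v = √(2gh) gives h = v² / 2g.
h = 15.2²/(2·9.81) = 231/19.62 = 11.8 m.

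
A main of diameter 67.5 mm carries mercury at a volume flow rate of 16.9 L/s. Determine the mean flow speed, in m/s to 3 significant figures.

v = 4.72 m/s

Q = 16.9 L/s = 0.0169 m³/s.
v = Q/A = 0.0169 / 0.00358 = 4.72 m/s.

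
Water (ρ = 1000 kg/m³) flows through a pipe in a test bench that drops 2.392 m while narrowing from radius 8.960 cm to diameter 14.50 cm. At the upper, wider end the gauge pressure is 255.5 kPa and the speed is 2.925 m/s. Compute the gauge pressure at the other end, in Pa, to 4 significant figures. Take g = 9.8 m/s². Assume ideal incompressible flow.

The volume flow rate is constant, so v₂ = (A₁/A₂)v₁ = (252.2/165.1)·2.925 = 4.468 m/s.
Bernoulli: P₁ + ½ρv₁² + ρg h₁ = P₂ + ½ρv₂² + ρg h₂, so P₂ = P₁ + ½ρ(v₁² − v₂²) − ρg(h₂ − h₁).
P₂ = 255500 + ½·1000·(2.925² − 4.468²) − 1000·9.8·(−2.392) = 255500 + (-5702) − (-23440) = 273200 Pa.

P₂ ≈ 273200 Pa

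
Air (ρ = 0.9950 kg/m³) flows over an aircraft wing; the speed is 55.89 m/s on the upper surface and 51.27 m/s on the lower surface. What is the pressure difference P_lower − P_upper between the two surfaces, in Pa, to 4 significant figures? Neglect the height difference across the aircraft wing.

The pressure is lower where the speed is higher: ΔP = ½ρ(v_up² − v_low²).
ΔP = ½·0.9950·(55.89² − 51.27²) = 246.3 Pa.

ΔP = 246.3 Pa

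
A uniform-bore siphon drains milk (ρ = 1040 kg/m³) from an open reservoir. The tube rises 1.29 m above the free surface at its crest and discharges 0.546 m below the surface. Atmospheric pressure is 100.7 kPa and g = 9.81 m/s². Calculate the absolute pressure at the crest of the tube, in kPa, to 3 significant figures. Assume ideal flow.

Bernoulli surface→outlet gives ½v² = g·h_out, so v = √(2·9.81·0.546) = 3.27 m/s.
The bore is uniform, so the speed at the crest is the same v. Bernoulli surface→crest: P_atm = P_top + ½ρv² + ρg·h_top.
P_top = 100700 − ½·1040·3.27² − 1040·9.81·1.29 = 82000 Pa.

82.0 kPa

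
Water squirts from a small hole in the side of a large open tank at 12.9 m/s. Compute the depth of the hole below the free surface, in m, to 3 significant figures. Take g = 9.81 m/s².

h ≈ 8.48 m

Inverting v = √(2gh) gives h = v² / 2g.
h = 12.9²/(2·9.81) = 166/19.62 = 8.48 m.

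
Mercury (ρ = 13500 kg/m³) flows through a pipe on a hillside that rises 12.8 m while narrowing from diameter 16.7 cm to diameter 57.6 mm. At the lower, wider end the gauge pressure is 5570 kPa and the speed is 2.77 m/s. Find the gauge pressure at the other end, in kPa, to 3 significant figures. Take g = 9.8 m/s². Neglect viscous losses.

269 kPa

The volume flow rate is constant, so v₂ = (A₁/A₂)v₁ = (219/26.1)·2.77 = 23.3 m/s.
Applying Bernoulli between the two ends and solving for P₂: P₂ = P₁ + ½ρ(v₁² − v₂²) − ρgΔh.
P₂ = 5570000 + ½·13500·(2.77² − 23.3²) − 13500·9.8·(+12.8) = 5570000 + (-3610000) − (1690000) = 269000 Pa.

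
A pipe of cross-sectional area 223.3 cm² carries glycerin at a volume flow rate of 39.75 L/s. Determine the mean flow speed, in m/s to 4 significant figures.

v ≈ 1.780 m/s

Q = 39.75 L/s = 0.03975 m³/s.
v = Q/A = 0.03975 / 0.02233 = 1.780 m/s.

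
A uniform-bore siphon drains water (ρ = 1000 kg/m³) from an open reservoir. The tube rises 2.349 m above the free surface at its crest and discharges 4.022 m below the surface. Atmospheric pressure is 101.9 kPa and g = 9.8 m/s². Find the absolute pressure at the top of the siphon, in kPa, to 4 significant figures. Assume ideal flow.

The outlet speed comes from Torricelli: v = √(2g·4.022) = 8.879 m/s.
Continuity keeps v the same throughout the tube; from surface to crest, P_atm + 0 = P_top + ½ρv² + ρg·h_top.
P_top = 101900 − ½·1000·8.879² − 1000·9.8·2.349 = 39460 Pa.

P_top ≈ 39.46 kPa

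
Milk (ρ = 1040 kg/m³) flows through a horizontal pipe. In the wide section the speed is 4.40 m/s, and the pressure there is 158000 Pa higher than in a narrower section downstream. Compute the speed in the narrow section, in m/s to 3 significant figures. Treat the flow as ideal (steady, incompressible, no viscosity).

v₂ = 18.0 m/s

With h₁ = h₂, rearranging Bernoulli gives v₂ = √(v₁² + 2ΔP/ρ).
v₂ = √(4.40² + 2·158000/1040) = √(19.4 + 304) = 18.0 m/s.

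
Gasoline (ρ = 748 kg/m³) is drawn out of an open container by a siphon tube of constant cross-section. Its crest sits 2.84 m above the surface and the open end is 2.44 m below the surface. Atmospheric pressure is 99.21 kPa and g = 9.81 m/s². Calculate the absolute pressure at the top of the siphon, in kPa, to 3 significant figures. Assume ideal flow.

Bernoulli surface→outlet gives ½v² = g·h_out, so v = √(2·9.81·2.44) = 6.92 m/s.
Continuity keeps v the same throughout the tube; from surface to crest, P_atm + 0 = P_top + ½ρv² + ρg·h_top.
P_top = 99210 − ½·748·6.92² − 748·9.81·2.84 = 60500 Pa.

60.5 kPa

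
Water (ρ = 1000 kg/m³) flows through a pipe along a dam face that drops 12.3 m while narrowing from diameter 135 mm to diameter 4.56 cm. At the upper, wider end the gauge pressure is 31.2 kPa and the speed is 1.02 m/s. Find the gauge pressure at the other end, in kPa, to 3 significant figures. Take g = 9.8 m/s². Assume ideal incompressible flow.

By continuity, v₂ = v₁·A₁/A₂ = 1.02·(143/16.3) = 8.94 m/s.
Applying Bernoulli between the two ends and solving for P₂: P₂ = P₁ + ½ρ(v₁² − v₂²) − ρgΔh.
P₂ = 31200 + ½·1000·(1.02² − 8.94²) − 1000·9.8·(−12.3) = 31200 + (-39400) − (-121000) = 112000 Pa.

112 kPa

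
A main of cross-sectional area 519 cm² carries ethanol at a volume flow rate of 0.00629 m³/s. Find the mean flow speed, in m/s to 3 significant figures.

Q = 0.00629 m³/s = 0.00629 m³/s.
v = Q/A = 0.00629 / 0.0519 = 0.121 m/s.

v ≈ 0.121 m/s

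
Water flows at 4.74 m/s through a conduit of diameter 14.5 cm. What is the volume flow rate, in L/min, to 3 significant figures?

Q = A·v = 0.0165 m² × 4.74 m/s = 0.0783 m³/s.
Converting: 0.0783 m³/s × 60000 = 4700 L/min.

Q = 4700 L/min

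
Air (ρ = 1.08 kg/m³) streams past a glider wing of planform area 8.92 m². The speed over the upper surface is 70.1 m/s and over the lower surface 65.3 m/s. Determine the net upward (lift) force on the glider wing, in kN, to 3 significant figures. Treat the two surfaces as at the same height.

F ≈ 3.13 kN

From P + ½ρv² = const at equal height, P_low − P_up = ½ρ(v_up² − v_low²).
ΔP = ½·1.08·(70.1² − 65.3²) = 351 Pa.
Lift = ΔP · A = 351 × 8.92 = 3130 N.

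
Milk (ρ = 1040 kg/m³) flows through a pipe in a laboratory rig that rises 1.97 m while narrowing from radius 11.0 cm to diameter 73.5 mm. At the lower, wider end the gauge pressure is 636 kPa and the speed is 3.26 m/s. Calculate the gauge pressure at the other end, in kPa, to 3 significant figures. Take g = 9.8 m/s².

178 kPa

The volume flow rate is constant, so v₂ = (A₁/A₂)v₁ = (380/42.4)·3.26 = 29.2 m/s.
Bernoulli: P₁ + ½ρv₁² + ρg h₁ = P₂ + ½ρv₂² + ρg h₂, so P₂ = P₁ + ½ρ(v₁² − v₂²) − ρg(h₂ − h₁).
P₂ = 636000 + ½·1040·(3.26² − 29.2²) − 1040·9.8·(+1.97) = 636000 + (-438000) − (20100) = 178000 Pa.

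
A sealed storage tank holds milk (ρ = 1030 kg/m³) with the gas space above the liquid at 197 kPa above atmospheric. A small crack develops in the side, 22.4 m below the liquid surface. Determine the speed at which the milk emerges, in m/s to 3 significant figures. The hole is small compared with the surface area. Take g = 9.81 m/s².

v = 28.7 m/s

Take point 1 at the surface (v₁ ≈ 0) and point 2 at the hole (at atmospheric pressure). Bernoulli: P₁ + ρg h = P_atm + ½ρv₂².
With P₁ − P_atm = 197000 Pa, v₂ = √(2gh + 2ΔP/ρ) = √(2·9.81·22.4 + 2·197000/1030) = 28.7 m/s.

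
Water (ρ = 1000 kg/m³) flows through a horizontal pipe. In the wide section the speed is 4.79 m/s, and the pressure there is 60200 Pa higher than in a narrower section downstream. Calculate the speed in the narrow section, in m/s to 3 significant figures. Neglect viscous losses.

With h₁ = h₂, rearranging Bernoulli gives v₂ = √(v₁² + 2ΔP/ρ).
v₂ = √(4.79² + 2·60200/1000) = √(22.9 + 120) = 12.0 m/s.

v₂ ≈ 12.0 m/s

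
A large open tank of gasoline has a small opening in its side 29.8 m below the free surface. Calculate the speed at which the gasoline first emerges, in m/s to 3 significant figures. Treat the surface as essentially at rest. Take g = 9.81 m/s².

Bernoulli from surface to hole (P equal, v_surface ≈ 0): v = √(2gh) = √(2×9.81×29.8) = 24.2 m/s.

24.2 m/s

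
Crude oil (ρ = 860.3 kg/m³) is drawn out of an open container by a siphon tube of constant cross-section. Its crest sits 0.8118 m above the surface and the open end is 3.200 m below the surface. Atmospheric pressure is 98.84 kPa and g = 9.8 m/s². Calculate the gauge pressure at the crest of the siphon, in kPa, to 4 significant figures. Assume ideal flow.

Bernoulli surface→outlet gives ½v² = g·h_out, so v = √(2·9.8·3.200) = 7.920 m/s.
Continuity keeps v the same throughout the tube; from surface to crest, P_atm + 0 = P_top + ½ρv² + ρg·h_top.
P_top = 98840 − ½·860.3·7.920² − 860.3·9.8·0.8118 = 65020 Pa. So P_gauge = P_top − P_atm = -33820 Pa.

P_gauge ≈ -33.82 kPa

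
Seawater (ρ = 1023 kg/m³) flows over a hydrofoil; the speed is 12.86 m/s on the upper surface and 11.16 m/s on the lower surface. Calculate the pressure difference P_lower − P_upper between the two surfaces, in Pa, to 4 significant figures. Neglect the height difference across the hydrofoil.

The pressure is lower where the speed is higher: ΔP = ½ρ(v_up² − v_low²).
ΔP = ½·1023·(12.86² − 11.16²) = 20890 Pa.

ΔP ≈ 20890 Pa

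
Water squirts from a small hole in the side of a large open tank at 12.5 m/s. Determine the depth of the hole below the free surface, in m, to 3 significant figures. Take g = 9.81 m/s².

h ≈ 7.96 m

Torricelli: v = √(2gh), so h = v²/(2g).
h = 12.5²/(2·9.81) = 156/19.62 = 7.96 m.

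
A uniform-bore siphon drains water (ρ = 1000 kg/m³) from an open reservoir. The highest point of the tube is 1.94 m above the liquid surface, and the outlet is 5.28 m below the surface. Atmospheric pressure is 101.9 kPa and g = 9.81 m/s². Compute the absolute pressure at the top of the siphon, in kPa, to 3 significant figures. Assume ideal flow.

P_top = 31.1 kPa

The outlet speed comes from Torricelli: v = √(2g·5.28) = 10.2 m/s.
Continuity keeps v the same throughout the tube; from surface to crest, P_atm + 0 = P_top + ½ρv² + ρg·h_top.
P_top = 101900 − ½·1000·10.2² − 1000·9.81·1.94 = 31100 Pa.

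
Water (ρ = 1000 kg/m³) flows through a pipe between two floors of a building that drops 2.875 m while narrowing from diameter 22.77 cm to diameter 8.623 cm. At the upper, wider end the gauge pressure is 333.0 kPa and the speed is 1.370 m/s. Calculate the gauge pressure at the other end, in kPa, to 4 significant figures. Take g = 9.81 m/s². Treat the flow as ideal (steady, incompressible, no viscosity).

Mass conservation (A₁v₁ = A₂v₂) gives v₂ = 1.370 × 407.2/58.40 = 9.553 m/s.
Applying Bernoulli between the two ends and solving for P₂: P₂ = P₁ + ½ρ(v₁² − v₂²) − ρgΔh.
P₂ = 333000 + ½·1000·(1.370² − 9.553²) − 1000·9.81·(−2.875) = 333000 + (-44690) − (-28200) = 316500 Pa.

P₂ ≈ 316.5 kPa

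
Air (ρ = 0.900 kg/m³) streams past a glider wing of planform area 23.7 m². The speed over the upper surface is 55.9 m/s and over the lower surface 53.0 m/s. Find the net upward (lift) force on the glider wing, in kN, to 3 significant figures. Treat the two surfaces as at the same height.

F ≈ 3.37 kN

From P + ½ρv² = const at equal height, P_low − P_up = ½ρ(v_up² − v_low²).
ΔP = ½·0.900·(55.9² − 53.0²) = 142 Pa.
Lift = ΔP · A = 142 × 23.7 = 3370 N.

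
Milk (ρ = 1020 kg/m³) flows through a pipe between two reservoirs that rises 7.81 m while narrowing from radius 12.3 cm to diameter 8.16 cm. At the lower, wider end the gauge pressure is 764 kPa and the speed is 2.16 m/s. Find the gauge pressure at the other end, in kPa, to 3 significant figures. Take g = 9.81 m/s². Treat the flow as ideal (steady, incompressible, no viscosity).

Continuity gives A₁v₁ = A₂v₂, so v₂ = (475 cm²)/(52.3 cm²) × 2.16 m/s = 19.6 m/s.
Energy conservation along the streamline gives P₂ = P₁ − ½ρ(v₂² − v₁²) − ρg(h₂ − h₁).
P₂ = 764000 + ½·1020·(2.16² − 19.6²) − 1020·9.81·(+7.81) = 764000 + (-194000) − (78100) = 492000 Pa.

P₂ = 492 kPa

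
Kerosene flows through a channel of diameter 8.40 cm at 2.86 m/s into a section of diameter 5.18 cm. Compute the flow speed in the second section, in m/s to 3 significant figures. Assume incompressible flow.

7.52 m/s

Continuity gives A₁v₁ = A₂v₂, so v₂ = (55.4 cm²)/(21.1 cm²) × 2.86 m/s = 7.52 m/s.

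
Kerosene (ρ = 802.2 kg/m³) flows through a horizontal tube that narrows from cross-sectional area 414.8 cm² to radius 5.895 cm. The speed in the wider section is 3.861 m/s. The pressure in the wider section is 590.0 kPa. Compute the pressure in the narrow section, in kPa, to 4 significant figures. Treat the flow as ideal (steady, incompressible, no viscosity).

P₂ = 509.7 kPa

The volume flow rate is constant, so v₂ = (A₁/A₂)v₁ = (414.8/109.2)·3.861 = 14.67 m/s.
The pipe is horizontal, so Bernoulli reduces to P₁ + ½ρv₁² = P₂ + ½ρv₂².
P₂ = P₁ − ½ρ(v₂² − v₁²) = 590000 − ½·802.2·(14.67² − 3.861²) = 590000 − 80340 = 509700 Pa.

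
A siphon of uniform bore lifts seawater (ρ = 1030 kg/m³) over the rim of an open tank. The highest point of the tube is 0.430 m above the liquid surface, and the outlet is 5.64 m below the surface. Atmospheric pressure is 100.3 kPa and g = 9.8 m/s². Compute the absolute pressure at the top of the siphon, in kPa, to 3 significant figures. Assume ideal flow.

The outlet speed comes from Torricelli: v = √(2g·5.64) = 10.5 m/s.
Continuity keeps v the same throughout the tube; from surface to crest, P_atm + 0 = P_top + ½ρv² + ρg·h_top.
P_top = 100300 − ½·1030·10.5² − 1030·9.8·0.430 = 39000 Pa.

39.0 kPa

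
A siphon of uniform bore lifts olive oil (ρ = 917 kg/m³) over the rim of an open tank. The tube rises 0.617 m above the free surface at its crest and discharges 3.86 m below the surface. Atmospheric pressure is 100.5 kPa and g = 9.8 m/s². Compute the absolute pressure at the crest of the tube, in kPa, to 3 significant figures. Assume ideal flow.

Bernoulli surface→outlet gives ½v² = g·h_out, so v = √(2·9.8·3.86) = 8.70 m/s.
The bore is uniform, so the speed at the crest is the same v. Bernoulli surface→crest: P_atm = P_top + ½ρv² + ρg·h_top.
P_top = 100500 − ½·917·8.70² − 917·9.8·0.617 = 60300 Pa.

P_top ≈ 60.3 kPa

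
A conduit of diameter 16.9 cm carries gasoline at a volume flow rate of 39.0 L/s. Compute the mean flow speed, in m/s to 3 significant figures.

Q = 39.0 L/s = 0.0390 m³/s.
v = Q/A = 0.0390 / 0.0224 = 1.74 m/s.

v ≈ 1.74 m/s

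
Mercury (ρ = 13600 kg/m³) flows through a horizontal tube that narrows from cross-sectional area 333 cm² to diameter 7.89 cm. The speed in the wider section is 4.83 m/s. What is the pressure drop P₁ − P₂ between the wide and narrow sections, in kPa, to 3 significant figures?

By continuity, v₂ = v₁·A₁/A₂ = 4.83·(333/48.9) = 32.9 m/s.
Along the horizontal streamline, P + ½ρv² is constant.
P₁ − P₂ = ½·13600·(32.9² − 4.83²) = ½·13600·1060 = 7200000 Pa.

7200 kPa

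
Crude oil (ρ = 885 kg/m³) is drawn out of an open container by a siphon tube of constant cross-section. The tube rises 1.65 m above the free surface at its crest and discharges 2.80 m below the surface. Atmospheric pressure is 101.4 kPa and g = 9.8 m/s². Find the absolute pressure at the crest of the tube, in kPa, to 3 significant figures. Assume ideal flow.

Bernoulli surface→outlet gives ½v² = g·h_out, so v = √(2·9.8·2.80) = 7.41 m/s.
Continuity keeps v the same throughout the tube; from surface to crest, P_atm + 0 = P_top + ½ρv² + ρg·h_top.
P_top = 101400 − ½·885·7.41² − 885·9.8·1.65 = 62800 Pa.

P_top ≈ 62.8 kPa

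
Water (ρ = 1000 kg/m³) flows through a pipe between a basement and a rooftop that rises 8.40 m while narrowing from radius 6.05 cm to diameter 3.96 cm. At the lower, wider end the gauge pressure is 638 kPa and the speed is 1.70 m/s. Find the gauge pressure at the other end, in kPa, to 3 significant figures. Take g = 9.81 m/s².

Continuity gives A₁v₁ = A₂v₂, so v₂ = (115 cm²)/(12.3 cm²) × 1.70 m/s = 15.9 m/s.
Applying Bernoulli between the two ends and solving for P₂: P₂ = P₁ + ½ρ(v₁² − v₂²) − ρgΔh.
P₂ = 638000 + ½·1000·(1.70² − 15.9²) − 1000·9.81·(+8.40) = 638000 + (-125000) − (82400) = 431000 Pa.

P₂ ≈ 431 kPa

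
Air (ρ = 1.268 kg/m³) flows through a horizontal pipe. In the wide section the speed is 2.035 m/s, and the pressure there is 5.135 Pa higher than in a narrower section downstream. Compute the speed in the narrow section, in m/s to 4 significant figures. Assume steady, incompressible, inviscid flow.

v₂ = 3.499 m/s

Along the level pipe P + ½ρv² is conserved, hence v₂² = v₁² + 2(P₁ − P₂)/ρ.
v₂ = √(2.035² + 2·5.135/1.268) = √(4.141 + 8.099) = 3.499 m/s.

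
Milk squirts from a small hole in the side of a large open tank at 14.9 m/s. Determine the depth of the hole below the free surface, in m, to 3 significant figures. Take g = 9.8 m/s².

h ≈ 11.3 m

Torricelli: v = √(2gh), so h = v²/(2g).
h = 14.9²/(2·9.8) = 222/19.60 = 11.3 m.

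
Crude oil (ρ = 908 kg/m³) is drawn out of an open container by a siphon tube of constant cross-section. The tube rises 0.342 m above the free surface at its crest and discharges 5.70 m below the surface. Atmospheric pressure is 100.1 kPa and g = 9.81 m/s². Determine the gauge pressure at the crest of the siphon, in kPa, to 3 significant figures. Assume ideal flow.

From the surface to the outlet (both open to atmosphere, surface at rest): v = √(2g·h_out) = √(2·9.81·5.70) = 10.6 m/s.
With constant cross-section the crest speed equals v; applying Bernoulli from the surface up to the crest, P_top = P_atm − ½ρv² − ρg·h_top.
P_top = 100100 − ½·908·10.6² − 908·9.81·0.342 = 46300 Pa. So P_gauge = P_top − P_atm = -53800 Pa.

P_gauge ≈ -53.8 kPa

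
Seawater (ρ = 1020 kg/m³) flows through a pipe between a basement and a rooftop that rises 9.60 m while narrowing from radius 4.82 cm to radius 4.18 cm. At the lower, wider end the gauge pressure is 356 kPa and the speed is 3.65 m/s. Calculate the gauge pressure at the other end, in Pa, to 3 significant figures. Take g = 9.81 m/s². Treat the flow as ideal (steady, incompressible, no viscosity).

P₂ ≈ 255000 Pa

By continuity, v₂ = v₁·A₁/A₂ = 3.65·(73.0/54.9) = 4.85 m/s.
Energy conservation along the streamline gives P₂ = P₁ − ½ρ(v₂² − v₁²) − ρg(h₂ − h₁).
P₂ = 356000 + ½·1020·(3.65² − 4.85²) − 1020·9.81·(+9.60) = 356000 + (-5220) − (96100) = 255000 Pa.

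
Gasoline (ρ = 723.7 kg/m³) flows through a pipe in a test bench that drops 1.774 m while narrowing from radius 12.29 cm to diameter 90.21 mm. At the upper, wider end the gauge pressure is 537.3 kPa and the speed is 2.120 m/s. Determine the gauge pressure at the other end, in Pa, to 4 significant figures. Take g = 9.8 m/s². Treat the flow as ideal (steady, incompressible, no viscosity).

P₂ ≈ 461900 Pa

Continuity gives A₁v₁ = A₂v₂, so v₂ = (474.5 cm²)/(63.91 cm²) × 2.120 m/s = 15.74 m/s.
Bernoulli: P₁ + ½ρv₁² + ρg h₁ = P₂ + ½ρv₂² + ρg h₂, so P₂ = P₁ + ½ρ(v₁² − v₂²) − ρg(h₂ − h₁).
P₂ = 537300 + ½·723.7·(2.120² − 15.74²) − 723.7·9.8·(−1.774) = 537300 + (-88020) − (-12580) = 461900 Pa.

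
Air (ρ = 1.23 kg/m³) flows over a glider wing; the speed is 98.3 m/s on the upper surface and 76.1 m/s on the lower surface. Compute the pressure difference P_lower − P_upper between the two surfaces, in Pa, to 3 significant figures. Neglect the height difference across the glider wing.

ΔP ≈ 2380 Pa

Bernoulli (same height): P_lower − P_upper = ½ρ(v_upper² − v_lower²).
ΔP = ½·1.23·(98.3² − 76.1²) = 2380 Pa.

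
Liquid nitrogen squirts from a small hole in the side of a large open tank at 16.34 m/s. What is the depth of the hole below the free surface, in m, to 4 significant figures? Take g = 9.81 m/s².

Inverting v = √(2gh) gives h = v² / 2g.
h = 16.34²/(2·9.81) = 267.0/19.62 = 13.61 m.

h = 13.61 m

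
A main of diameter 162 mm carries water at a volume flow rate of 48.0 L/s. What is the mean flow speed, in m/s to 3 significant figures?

v = 2.33 m/s

Q = 48.0 L/s = 0.0480 m³/s.
v = Q/A = 0.0480 / 0.0206 = 2.33 m/s.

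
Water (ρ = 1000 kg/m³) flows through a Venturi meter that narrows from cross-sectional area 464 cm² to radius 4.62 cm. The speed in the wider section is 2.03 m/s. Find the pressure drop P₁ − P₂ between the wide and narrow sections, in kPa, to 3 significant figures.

Mass conservation (A₁v₁ = A₂v₂) gives v₂ = 2.03 × 464/67.1 = 14.0 m/s.
Along the horizontal streamline, P + ½ρv² is constant.
P₁ − P₂ = ½·1000·(14.0² − 2.03²) = ½·1000·193 = 96600 Pa.

ΔP = 96.6 kPa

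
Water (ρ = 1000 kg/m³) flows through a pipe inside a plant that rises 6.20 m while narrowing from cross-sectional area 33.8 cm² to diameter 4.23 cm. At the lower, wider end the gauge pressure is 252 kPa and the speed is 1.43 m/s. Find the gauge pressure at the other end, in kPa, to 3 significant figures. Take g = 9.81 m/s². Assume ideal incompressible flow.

P₂ ≈ 186 kPa

Mass conservation (A₁v₁ = A₂v₂) gives v₂ = 1.43 × 33.8/14.1 = 3.44 m/s.
Energy conservation along the streamline gives P₂ = P₁ − ½ρ(v₂² − v₁²) − ρg(h₂ − h₁).
P₂ = 252000 + ½·1000·(1.43² − 3.44²) − 1000·9.81·(+6.20) = 252000 + (-4890) − (60800) = 186000 Pa.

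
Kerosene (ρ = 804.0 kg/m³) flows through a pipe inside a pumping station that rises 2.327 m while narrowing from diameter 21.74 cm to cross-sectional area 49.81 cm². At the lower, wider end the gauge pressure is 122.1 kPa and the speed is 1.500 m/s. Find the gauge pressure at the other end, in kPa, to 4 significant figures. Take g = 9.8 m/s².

P₂ = 54.44 kPa

The volume flow rate is constant, so v₂ = (A₁/A₂)v₁ = (371.2/49.81)·1.500 = 11.18 m/s.
Applying Bernoulli between the two ends and solving for P₂: P₂ = P₁ + ½ρ(v₁² − v₂²) − ρgΔh.
P₂ = 122100 + ½·804.0·(1.500² − 11.18²) − 804.0·9.8·(+2.327) = 122100 + (-49330) − (18330) = 54440 Pa.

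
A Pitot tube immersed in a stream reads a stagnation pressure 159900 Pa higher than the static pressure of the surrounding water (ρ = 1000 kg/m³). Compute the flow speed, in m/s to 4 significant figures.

Bernoulli between the free stream and the stagnation point: ½ρv² = P_stag − P_static.
v = √(2ΔP/ρ) = √(2·159900/1000) = 17.88 m/s.

v = 17.88 m/s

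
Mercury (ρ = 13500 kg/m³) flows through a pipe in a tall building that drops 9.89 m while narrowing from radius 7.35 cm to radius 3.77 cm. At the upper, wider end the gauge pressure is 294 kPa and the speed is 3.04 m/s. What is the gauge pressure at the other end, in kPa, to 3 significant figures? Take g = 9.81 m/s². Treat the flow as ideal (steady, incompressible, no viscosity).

The volume flow rate is constant, so v₂ = (A₁/A₂)v₁ = (170/44.7)·3.04 = 11.6 m/s.
Applying Bernoulli between the two ends and solving for P₂: P₂ = P₁ + ½ρ(v₁² − v₂²) − ρgΔh.
P₂ = 294000 + ½·13500·(3.04² − 11.6²) − 13500·9.81·(−9.89) = 294000 + (-839000) − (-1310000) = 765000 Pa.

P₂ = 765 kPa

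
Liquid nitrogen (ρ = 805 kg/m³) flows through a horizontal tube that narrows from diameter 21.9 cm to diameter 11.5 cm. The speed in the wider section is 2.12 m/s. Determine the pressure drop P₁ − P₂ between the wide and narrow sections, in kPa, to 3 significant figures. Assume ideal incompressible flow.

22.0 kPa

By continuity, v₂ = v₁·A₁/A₂ = 2.12·(377/104) = 7.69 m/s.
Bernoulli (h₁ = h₂): P₁ − P₂ = ½ρ(v₂² − v₁²).
P₁ − P₂ = ½·805·(7.69² − 2.12²) = ½·805·54.6 = 22000 Pa.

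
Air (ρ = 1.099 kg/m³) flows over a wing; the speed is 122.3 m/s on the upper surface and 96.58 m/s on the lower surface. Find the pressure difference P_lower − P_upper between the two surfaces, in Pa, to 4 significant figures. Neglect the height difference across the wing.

With negligible Δh, P + ½ρv² is constant, so P_low − P_up = ½ρ(v_up² − v_low²).
ΔP = ½·1.099·(122.3² − 96.58²) = 3093 Pa.

ΔP = 3093 Pa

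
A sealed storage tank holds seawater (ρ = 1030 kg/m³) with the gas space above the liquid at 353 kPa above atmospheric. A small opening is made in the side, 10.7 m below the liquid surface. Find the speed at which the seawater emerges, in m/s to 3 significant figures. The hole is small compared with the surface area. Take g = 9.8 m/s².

Take point 1 at the surface (v₁ ≈ 0) and point 2 at the hole (at atmospheric pressure). Bernoulli: P₁ + ρg h = P_atm + ½ρv₂².
With P₁ − P_atm = 353000 Pa, v₂ = √(2gh + 2ΔP/ρ) = √(2·9.8·10.7 + 2·353000/1030) = 29.9 m/s.

v ≈ 29.9 m/s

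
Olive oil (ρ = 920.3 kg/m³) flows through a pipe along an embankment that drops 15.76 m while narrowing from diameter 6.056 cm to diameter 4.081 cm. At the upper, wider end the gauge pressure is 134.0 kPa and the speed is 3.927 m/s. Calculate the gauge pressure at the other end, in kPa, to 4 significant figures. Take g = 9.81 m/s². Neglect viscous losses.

Mass conservation (A₁v₁ = A₂v₂) gives v₂ = 3.927 × 28.80/13.08 = 8.648 m/s.
Bernoulli: P₁ + ½ρv₁² + ρg h₁ = P₂ + ½ρv₂² + ρg h₂, so P₂ = P₁ + ½ρ(v₁² − v₂²) − ρg(h₂ − h₁).
P₂ = 134000 + ½·920.3·(3.927² − 8.648²) − 920.3·9.81·(−15.76) = 134000 + (-27310) − (-142300) = 249000 Pa.

P₂ ≈ 249.0 kPa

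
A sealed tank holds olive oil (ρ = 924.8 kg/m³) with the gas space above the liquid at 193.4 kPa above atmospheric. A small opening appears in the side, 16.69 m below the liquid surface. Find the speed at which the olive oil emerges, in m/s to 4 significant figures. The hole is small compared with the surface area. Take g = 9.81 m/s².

v ≈ 27.31 m/s

Take point 1 at the surface (v₁ ≈ 0) and point 2 at the hole (at atmospheric pressure). Bernoulli: P₁ + ρg h = P_atm + ½ρv₂².
With P₁ − P_atm = 193400 Pa, v₂ = √(2gh + 2ΔP/ρ) = √(2·9.81·16.69 + 2·193400/924.8) = 27.31 m/s.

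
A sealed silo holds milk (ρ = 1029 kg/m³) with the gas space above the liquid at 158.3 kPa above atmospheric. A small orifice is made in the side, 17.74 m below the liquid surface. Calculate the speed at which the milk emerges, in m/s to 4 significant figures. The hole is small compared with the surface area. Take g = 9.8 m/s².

Take point 1 at the surface (v₁ ≈ 0) and point 2 at the hole (at atmospheric pressure). Bernoulli: P₁ + ρg h = P_atm + ½ρv₂².
With P₁ − P_atm = 158300 Pa, v₂ = √(2gh + 2ΔP/ρ) = √(2·9.8·17.74 + 2·158300/1029) = 25.60 m/s.

v ≈ 25.60 m/s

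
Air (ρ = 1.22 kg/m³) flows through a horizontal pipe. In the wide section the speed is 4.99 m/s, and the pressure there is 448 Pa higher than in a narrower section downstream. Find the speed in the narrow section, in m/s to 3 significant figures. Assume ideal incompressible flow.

Horizontal Bernoulli: P₁ + ½ρv₁² = P₂ + ½ρv₂², so v₂² = v₁² + 2(P₁ − P₂)/ρ.
v₂ = √(4.99² + 2·448/1.22) = √(24.9 + 734) = 27.6 m/s.

27.6 m/s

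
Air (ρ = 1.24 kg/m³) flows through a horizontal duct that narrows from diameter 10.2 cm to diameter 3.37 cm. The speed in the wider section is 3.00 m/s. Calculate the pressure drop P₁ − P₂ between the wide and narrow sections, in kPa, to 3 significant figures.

The volume flow rate is constant, so v₂ = (A₁/A₂)v₁ = (81.7/8.92)·3.00 = 27.5 m/s.
The pipe is horizontal, so Bernoulli reduces to P₁ + ½ρv₁² = P₂ + ½ρv₂².
P₁ − P₂ = ½·1.24·(27.5² − 3.00²) = ½·1.24·746 = 463 Pa.

ΔP = 0.463 kPa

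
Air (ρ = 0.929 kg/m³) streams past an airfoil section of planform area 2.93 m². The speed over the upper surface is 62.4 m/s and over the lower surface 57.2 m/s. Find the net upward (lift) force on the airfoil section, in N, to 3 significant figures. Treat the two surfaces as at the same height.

F ≈ 846 N

With equal heights on the two surfaces, Bernoulli gives P_lower − P_upper = ½ρ(v_upper² − v_lower²).
ΔP = ½·0.929·(62.4² − 57.2²) = 289 Pa.
Lift = ΔP · A = 289 × 2.93 = 846 N.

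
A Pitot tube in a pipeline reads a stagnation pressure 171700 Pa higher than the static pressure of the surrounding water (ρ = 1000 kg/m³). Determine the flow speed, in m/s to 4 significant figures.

v = 18.53 m/s

At the stagnation point the flow is brought to rest, so Bernoulli gives P_stag − P_static = ½ρv².
v = √(2ΔP/ρ) = √(2·171700/1000) = 18.53 m/s.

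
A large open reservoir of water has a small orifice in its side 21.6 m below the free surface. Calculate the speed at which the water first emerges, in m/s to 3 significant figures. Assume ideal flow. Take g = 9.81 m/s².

v ≈ 20.6 m/s

The surface is effectively still and both ends are open, so ½v² = gh and v = √(2·9.81·21.6) = 20.6 m/s.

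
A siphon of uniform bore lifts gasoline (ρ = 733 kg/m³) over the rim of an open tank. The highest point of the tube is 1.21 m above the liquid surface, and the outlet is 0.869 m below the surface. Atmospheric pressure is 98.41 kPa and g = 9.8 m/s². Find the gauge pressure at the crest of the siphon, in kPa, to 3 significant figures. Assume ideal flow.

From the surface to the outlet (both open to atmosphere, surface at rest): v = √(2g·h_out) = √(2·9.8·0.869) = 4.13 m/s.
With constant cross-section the crest speed equals v; applying Bernoulli from the surface up to the crest, P_top = P_atm − ½ρv² − ρg·h_top.
P_top = 98410 − ½·733·4.13² − 733·9.8·1.21 = 83500 Pa. So P_gauge = P_top − P_atm = -14900 Pa.

-14.9 kPa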